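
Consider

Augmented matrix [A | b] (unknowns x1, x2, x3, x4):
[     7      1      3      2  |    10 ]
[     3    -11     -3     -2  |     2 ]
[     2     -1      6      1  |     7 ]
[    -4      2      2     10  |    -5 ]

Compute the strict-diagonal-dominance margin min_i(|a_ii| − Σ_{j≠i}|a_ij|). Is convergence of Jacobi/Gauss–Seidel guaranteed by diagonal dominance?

row 1: |7| − (1+3+2) = 1
row 2: |-11| − (3+3+2) = 3
row 3: |6| − (2+1+1) = 2
row 4: |10| − (4+2+2) = 2
minimum over rows = 1 → strictly diagonally dominant (convergence guaranteed)

1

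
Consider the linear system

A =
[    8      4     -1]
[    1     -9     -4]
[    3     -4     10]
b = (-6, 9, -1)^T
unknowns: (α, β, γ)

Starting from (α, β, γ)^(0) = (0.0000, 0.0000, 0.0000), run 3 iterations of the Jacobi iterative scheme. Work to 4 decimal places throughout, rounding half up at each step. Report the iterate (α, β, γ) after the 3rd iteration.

(-0.2649, -0.9069, -0.4368)

Iteration 1:
  α = (-6 - (4)·0.0000 - (-1)·0.0000) / (8) = -0.7500
  β = (9 - (1)·0.0000 - (-4)·0.0000) / (-9) = -1.0000
  γ = (-1 - (3)·0.0000 - (-4)·0.0000) / (10) = -0.1000
Iteration 2:
  α = (-6 - (4)·-1.0000 - (-1)·-0.1000) / (8) = -0.2625
  β = (9 - (1)·-0.7500 - (-4)·-0.1000) / (-9) = -1.0389
  γ = (-1 - (3)·-0.7500 - (-4)·-1.0000) / (10) = -0.2750
Iteration 3:
  α = (-6 - (4)·-1.0389 - (-1)·-0.2750) / (8) = -0.2649
  β = (9 - (1)·-0.2625 - (-4)·-0.2750) / (-9) = -0.9069
  γ = (-1 - (3)·-0.2625 - (-4)·-1.0389) / (10) = -0.4368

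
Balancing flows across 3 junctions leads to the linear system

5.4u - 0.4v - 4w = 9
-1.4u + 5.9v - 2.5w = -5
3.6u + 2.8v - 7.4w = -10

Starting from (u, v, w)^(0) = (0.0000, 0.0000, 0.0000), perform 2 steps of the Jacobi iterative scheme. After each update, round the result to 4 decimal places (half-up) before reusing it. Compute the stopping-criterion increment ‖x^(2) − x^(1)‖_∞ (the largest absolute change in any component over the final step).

Iteration 1:
  u = (9 - (-0.4)·0.0000 - (-4)·0.0000) / (5.4) = 1.6667
  v = (-5 - (-1.4)·0.0000 - (-2.5)·0.0000) / (5.9) = -0.8475
  w = (-10 - (3.6)·0.0000 - (2.8)·0.0000) / (-7.4) = 1.3514
Iteration 2:
  u = (9 - (-0.4)·-0.8475 - (-4)·1.3514) / (5.4) = 2.6049
  v = (-5 - (-1.4)·1.6667 - (-2.5)·1.3514) / (5.9) = 0.1207
  w = (-10 - (3.6)·1.6667 - (2.8)·-0.8475) / (-7.4) = 1.8415
Change: (0.9382, 0.9682, 0.4901) → max |·| = 0.9682

0.9682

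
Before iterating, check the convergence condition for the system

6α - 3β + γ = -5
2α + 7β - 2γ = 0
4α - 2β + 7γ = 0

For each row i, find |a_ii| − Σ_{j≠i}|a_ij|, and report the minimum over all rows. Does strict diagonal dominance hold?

row 1: |6| − (3+1) = 2
row 2: |7| − (2+2) = 3
row 3: |7| − (4+2) = 1
minimum over rows = 1 → strictly diagonally dominant (convergence guaranteed)

1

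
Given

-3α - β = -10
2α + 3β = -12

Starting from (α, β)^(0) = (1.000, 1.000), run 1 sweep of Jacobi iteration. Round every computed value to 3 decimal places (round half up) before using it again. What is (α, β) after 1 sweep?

(3.000, -4.667)

Iteration 1:
  α = (-10 - (-1)·1.000) / (-3) = 3.000
  β = (-12 - (2)·1.000) / (3) = -4.667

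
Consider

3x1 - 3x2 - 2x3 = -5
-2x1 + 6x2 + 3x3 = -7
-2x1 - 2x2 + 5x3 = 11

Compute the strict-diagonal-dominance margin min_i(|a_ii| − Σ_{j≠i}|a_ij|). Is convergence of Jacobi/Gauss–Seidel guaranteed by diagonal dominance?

-2

row 1: |3| − (3+2) = -2
row 2: |6| − (2+3) = 1
row 3: |5| − (2+2) = 1
minimum over rows = -2 → not strictly diagonally dominant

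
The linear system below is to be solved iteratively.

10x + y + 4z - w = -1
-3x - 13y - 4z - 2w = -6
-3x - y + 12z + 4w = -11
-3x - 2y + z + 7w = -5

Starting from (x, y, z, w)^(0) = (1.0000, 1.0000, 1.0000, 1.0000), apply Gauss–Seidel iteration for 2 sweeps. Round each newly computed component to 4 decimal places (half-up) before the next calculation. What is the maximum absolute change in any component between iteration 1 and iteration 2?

Iteration 1:
  x = (-1 - (1)·1.0000 - (4)·1.0000 - (-1)·1.0000) / (10) = -0.5000
  y = (-6 - (-3)·-0.5000 - (-4)·1.0000 - (-2)·1.0000) / (-13) = 0.1154
  z = (-11 - (-3)·-0.5000 - (-1)·0.1154 - (4)·1.0000) / (12) = -1.3654
  w = (-5 - (-3)·-0.5000 - (-2)·0.1154 - (1)·-1.3654) / (7) = -0.7005
Iteration 2:
  x = (-1 - (1)·0.1154 - (4)·-1.3654 - (-1)·-0.7005) / (10) = 0.3646
  y = (-6 - (-3)·0.3646 - (-4)·-1.3654 - (-2)·-0.7005) / (-13) = 0.9053
  z = (-11 - (-3)·0.3646 - (-1)·0.9053 - (4)·-0.7005) / (12) = -0.5166
  w = (-5 - (-3)·0.3646 - (-2)·0.9053 - (1)·-0.5166) / (7) = -0.2256
Change: (0.8646, 0.7899, 0.8488, 0.4749) → max |·| = 0.8646

0.8646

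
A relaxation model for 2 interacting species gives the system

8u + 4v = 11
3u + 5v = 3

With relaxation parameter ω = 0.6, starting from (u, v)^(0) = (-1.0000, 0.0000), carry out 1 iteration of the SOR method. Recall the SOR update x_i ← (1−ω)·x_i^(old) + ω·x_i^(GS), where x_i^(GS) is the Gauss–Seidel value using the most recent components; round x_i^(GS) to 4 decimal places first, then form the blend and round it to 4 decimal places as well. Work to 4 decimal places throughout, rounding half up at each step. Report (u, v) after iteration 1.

Iteration 1:
  u: GS value = (11 - (4)·0.0000) / (8) = 1.3750;  u ← (1−ω)·-1.0000 + ω·1.3750 = 0.4250
  v: GS value = (3 - (3)·0.4250) / (5) = 0.3450;  v ← (1−ω)·0.0000 + ω·0.3450 = 0.2070

(0.4250, 0.2070)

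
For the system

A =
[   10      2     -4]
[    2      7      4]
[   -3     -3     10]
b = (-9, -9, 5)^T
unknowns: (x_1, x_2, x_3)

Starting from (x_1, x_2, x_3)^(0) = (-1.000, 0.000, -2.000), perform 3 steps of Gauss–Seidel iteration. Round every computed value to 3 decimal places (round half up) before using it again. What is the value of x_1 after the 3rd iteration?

Iteration 1:
  x_1 = (-9 - (2)·0.000 - (-4)·-2.000) / (10) = -1.700
  x_2 = (-9 - (2)·-1.700 - (4)·-2.000) / (7) = 0.343
  x_3 = (5 - (-3)·-1.700 - (-3)·0.343) / (10) = 0.093
Iteration 2:
  x_1 = (-9 - (2)·0.343 - (-4)·0.093) / (10) = -0.931
  x_2 = (-9 - (2)·-0.931 - (4)·0.093) / (7) = -1.073
  x_3 = (5 - (-3)·-0.931 - (-3)·-1.073) / (10) = -0.101
Iteration 3:
  x_1 = (-9 - (2)·-1.073 - (-4)·-0.101) / (10) = -0.726
  x_2 = (-9 - (2)·-0.726 - (4)·-0.101) / (7) = -1.021
  x_3 = (5 - (-3)·-0.726 - (-3)·-1.021) / (10) = -0.024

-0.726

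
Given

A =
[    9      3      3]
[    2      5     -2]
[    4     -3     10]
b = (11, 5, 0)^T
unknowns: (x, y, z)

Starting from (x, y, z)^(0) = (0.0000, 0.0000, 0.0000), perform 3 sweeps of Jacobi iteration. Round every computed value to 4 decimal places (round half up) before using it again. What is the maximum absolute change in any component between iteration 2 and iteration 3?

Iteration 1:
  x = (11 - (3)·0.0000 - (3)·0.0000) / (9) = 1.2222
  y = (5 - (2)·0.0000 - (-2)·0.0000) / (5) = 1.0000
  z = (0 - (4)·0.0000 - (-3)·0.0000) / (10) = 0.0000
Iteration 2:
  x = (11 - (3)·1.0000 - (3)·0.0000) / (9) = 0.8889
  y = (5 - (2)·1.2222 - (-2)·0.0000) / (5) = 0.5111
  z = (0 - (4)·1.2222 - (-3)·1.0000) / (10) = -0.1889
Iteration 3:
  x = (11 - (3)·0.5111 - (3)·-0.1889) / (9) = 1.1148
  y = (5 - (2)·0.8889 - (-2)·-0.1889) / (5) = 0.5689
  z = (0 - (4)·0.8889 - (-3)·0.5111) / (10) = -0.2022
Change: (0.2259, 0.0578, -0.0133) → max |·| = 0.2259

0.2259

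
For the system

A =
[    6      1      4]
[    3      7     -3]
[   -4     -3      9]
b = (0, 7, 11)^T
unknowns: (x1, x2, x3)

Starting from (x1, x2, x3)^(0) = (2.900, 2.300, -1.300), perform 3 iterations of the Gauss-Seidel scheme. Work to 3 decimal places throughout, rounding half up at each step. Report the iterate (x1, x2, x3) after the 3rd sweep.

Iteration 1:
  x1 = (0 - (1)·2.300 - (4)·-1.300) / (6) = 0.483
  x2 = (7 - (3)·0.483 - (-3)·-1.300) / (7) = 0.236
  x3 = (11 - (-4)·0.483 - (-3)·0.236) / (9) = 1.516
Iteration 2:
  x1 = (0 - (1)·0.236 - (4)·1.516) / (6) = -1.050
  x2 = (7 - (3)·-1.050 - (-3)·1.516) / (7) = 2.100
  x3 = (11 - (-4)·-1.050 - (-3)·2.100) / (9) = 1.456
Iteration 3:
  x1 = (0 - (1)·2.100 - (4)·1.456) / (6) = -1.321
  x2 = (7 - (3)·-1.321 - (-3)·1.456) / (7) = 2.190
  x3 = (11 - (-4)·-1.321 - (-3)·2.190) / (9) = 1.365

(-1.321, 2.190, 1.365)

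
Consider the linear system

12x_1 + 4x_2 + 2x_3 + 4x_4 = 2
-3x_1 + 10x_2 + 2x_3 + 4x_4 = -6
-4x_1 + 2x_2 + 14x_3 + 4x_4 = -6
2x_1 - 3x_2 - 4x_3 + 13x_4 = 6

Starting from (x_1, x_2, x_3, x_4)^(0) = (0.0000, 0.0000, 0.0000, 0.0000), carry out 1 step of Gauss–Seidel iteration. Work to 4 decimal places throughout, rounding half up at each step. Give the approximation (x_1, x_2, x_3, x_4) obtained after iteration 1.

Iteration 1:
  x_1 = (2 - (4)·0.0000 - (2)·0.0000 - (4)·0.0000) / (12) = 0.1667
  x_2 = (-6 - (-3)·0.1667 - (2)·0.0000 - (4)·0.0000) / (10) = -0.5500
  x_3 = (-6 - (-4)·0.1667 - (2)·-0.5500 - (4)·0.0000) / (14) = -0.3024
  x_4 = (6 - (2)·0.1667 - (-3)·-0.5500 - (-4)·-0.3024) / (13) = 0.2159

(0.1667, -0.5500, -0.3024, 0.2159)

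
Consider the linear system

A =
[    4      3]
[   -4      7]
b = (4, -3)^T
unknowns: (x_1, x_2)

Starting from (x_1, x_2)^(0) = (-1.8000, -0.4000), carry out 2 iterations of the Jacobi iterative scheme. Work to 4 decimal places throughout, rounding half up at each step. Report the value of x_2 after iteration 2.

Iteration 1:
  x_1 = (4 - (3)·-0.4000) / (4) = 1.3000
  x_2 = (-3 - (-4)·-1.8000) / (7) = -1.4571
Iteration 2:
  x_1 = (4 - (3)·-1.4571) / (4) = 2.0928
  x_2 = (-3 - (-4)·1.3000) / (7) = 0.3143

0.3143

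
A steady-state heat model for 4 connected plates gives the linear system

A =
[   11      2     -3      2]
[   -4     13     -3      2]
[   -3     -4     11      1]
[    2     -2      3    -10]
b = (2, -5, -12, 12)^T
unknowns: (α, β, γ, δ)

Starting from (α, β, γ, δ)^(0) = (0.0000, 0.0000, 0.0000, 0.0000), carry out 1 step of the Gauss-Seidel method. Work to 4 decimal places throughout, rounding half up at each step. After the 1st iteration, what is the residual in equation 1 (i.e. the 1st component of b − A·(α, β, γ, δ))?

Iteration 1:
  α = (2 - (2)·0.0000 - (-3)·0.0000 - (2)·0.0000) / (11) = 0.1818
  β = (-5 - (-4)·0.1818 - (-3)·0.0000 - (2)·0.0000) / (13) = -0.3287
  γ = (-12 - (-3)·0.1818 - (-4)·-0.3287 - (1)·0.0000) / (11) = -1.1609
  δ = (12 - (2)·0.1818 - (-2)·-0.3287 - (3)·-1.1609) / (-10) = -1.4462
Residual b − A·x = (0.0673, -0.5900, 1.4467, -0.0003)

0.0673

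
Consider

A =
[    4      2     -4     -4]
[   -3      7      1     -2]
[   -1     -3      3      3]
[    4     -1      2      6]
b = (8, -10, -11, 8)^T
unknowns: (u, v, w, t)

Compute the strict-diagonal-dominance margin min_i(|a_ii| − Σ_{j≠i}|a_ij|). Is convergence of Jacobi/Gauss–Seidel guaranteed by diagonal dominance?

-6

row 1: |4| − (2+4+4) = -6
row 2: |7| − (3+1+2) = 1
row 3: |3| − (1+3+3) = -4
row 4: |6| − (4+1+2) = -1
minimum over rows = -6 → not strictly diagonally dominant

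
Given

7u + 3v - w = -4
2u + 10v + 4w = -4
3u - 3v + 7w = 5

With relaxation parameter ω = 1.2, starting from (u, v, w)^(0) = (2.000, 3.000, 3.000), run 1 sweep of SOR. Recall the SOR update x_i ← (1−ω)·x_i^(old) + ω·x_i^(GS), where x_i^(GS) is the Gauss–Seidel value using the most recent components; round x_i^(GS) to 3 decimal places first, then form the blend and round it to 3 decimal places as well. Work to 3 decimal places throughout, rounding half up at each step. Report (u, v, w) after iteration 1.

Iteration 1:
  u: GS value = (-4 - (3)·3.000 - (-1)·3.000) / (7) = -1.429;  u ← (1−ω)·2.000 + ω·-1.429 = -2.115
  v: GS value = (-4 - (2)·-2.115 - (4)·3.000) / (10) = -1.177;  v ← (1−ω)·3.000 + ω·-1.177 = -2.012
  w: GS value = (5 - (3)·-2.115 - (-3)·-2.012) / (7) = 0.758;  w ← (1−ω)·3.000 + ω·0.758 = 0.310

(-2.115, -2.012, 0.310)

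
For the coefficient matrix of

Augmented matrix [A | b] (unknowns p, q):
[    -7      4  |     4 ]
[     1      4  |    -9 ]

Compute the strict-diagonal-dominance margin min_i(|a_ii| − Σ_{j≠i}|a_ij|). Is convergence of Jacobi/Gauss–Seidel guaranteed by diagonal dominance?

3

row 1: |-7| − (4) = 3
row 2: |4| − (1) = 3
minimum over rows = 3 → strictly diagonally dominant (convergence guaranteed)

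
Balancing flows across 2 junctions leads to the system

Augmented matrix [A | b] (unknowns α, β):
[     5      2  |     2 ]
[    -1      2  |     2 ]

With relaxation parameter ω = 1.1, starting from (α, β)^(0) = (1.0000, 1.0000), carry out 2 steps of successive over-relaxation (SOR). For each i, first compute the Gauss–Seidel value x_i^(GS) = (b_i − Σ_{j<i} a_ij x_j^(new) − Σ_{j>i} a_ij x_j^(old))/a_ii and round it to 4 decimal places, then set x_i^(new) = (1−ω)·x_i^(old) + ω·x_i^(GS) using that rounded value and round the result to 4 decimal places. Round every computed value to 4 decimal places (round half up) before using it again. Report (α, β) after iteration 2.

Iteration 1:
  α: GS value = (2 - (2)·1.0000) / (5) = 0.0000;  α ← (1−ω)·1.0000 + ω·0.0000 = -0.1000
  β: GS value = (2 - (-1)·-0.1000) / (2) = 0.9500;  β ← (1−ω)·1.0000 + ω·0.9500 = 0.9450
Iteration 2:
  α: GS value = (2 - (2)·0.9450) / (5) = 0.0220;  α ← (1−ω)·-0.1000 + ω·0.0220 = 0.0342
  β: GS value = (2 - (-1)·0.0342) / (2) = 1.0171;  β ← (1−ω)·0.9450 + ω·1.0171 = 1.0243

(0.0342, 1.0243)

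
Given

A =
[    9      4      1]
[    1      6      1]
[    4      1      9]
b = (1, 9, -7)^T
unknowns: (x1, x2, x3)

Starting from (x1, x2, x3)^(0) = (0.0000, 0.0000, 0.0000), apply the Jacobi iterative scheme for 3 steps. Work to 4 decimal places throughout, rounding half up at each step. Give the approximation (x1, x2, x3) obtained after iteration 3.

(-0.4945, 1.7438, -0.7483)

Iteration 1:
  x1 = (1 - (4)·0.0000 - (1)·0.0000) / (9) = 0.1111
  x2 = (9 - (1)·0.0000 - (1)·0.0000) / (6) = 1.5000
  x3 = (-7 - (4)·0.0000 - (1)·0.0000) / (9) = -0.7778
Iteration 2:
  x1 = (1 - (4)·1.5000 - (1)·-0.7778) / (9) = -0.4691
  x2 = (9 - (1)·0.1111 - (1)·-0.7778) / (6) = 1.6111
  x3 = (-7 - (4)·0.1111 - (1)·1.5000) / (9) = -0.9938
Iteration 3:
  x1 = (1 - (4)·1.6111 - (1)·-0.9938) / (9) = -0.4945
  x2 = (9 - (1)·-0.4691 - (1)·-0.9938) / (6) = 1.7438
  x3 = (-7 - (4)·-0.4691 - (1)·1.6111) / (9) = -0.7483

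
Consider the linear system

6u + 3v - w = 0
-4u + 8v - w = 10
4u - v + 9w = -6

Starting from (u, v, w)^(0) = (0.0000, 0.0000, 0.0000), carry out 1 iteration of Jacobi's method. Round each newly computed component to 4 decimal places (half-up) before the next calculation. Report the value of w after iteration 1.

-0.6667

Iteration 1:
  u = (0 - (3)·0.0000 - (-1)·0.0000) / (6) = 0.0000
  v = (10 - (-4)·0.0000 - (-1)·0.0000) / (8) = 1.2500
  w = (-6 - (4)·0.0000 - (-1)·0.0000) / (9) = -0.6667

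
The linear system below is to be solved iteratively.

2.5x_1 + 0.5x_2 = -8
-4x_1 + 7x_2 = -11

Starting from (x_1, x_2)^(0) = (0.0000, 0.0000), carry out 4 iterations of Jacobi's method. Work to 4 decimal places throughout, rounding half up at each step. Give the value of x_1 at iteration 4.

-2.5559

Iteration 1:
  x_1 = (-8 - (0.5)·0.0000) / (2.5) = -3.2000
  x_2 = (-11 - (-4)·0.0000) / (7) = -1.5714
Iteration 2:
  x_1 = (-8 - (0.5)·-1.5714) / (2.5) = -2.8857
  x_2 = (-11 - (-4)·-3.2000) / (7) = -3.4000
Iteration 3:
  x_1 = (-8 - (0.5)·-3.4000) / (2.5) = -2.5200
  x_2 = (-11 - (-4)·-2.8857) / (7) = -3.2204
Iteration 4:
  x_1 = (-8 - (0.5)·-3.2204) / (2.5) = -2.5559
  x_2 = (-11 - (-4)·-2.5200) / (7) = -3.0114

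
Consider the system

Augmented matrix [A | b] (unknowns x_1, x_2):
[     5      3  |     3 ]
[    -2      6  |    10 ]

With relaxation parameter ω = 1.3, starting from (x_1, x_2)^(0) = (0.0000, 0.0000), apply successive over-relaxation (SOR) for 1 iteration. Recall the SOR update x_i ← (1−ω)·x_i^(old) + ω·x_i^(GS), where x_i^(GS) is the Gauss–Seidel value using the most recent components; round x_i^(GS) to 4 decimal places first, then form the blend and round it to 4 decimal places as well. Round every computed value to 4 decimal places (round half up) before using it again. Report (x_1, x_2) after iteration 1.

Iteration 1:
  x_1: GS value = (3 - (3)·0.0000) / (5) = 0.6000;  x_1 ← (1−ω)·0.0000 + ω·0.6000 = 0.7800
  x_2: GS value = (10 - (-2)·0.7800) / (6) = 1.9267;  x_2 ← (1−ω)·0.0000 + ω·1.9267 = 2.5047

(0.7800, 2.5047)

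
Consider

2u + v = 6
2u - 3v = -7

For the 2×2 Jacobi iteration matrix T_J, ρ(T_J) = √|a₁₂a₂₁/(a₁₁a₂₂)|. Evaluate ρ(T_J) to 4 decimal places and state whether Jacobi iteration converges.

a₁₂a₂₁/(a₁₁a₂₂) = (1)·(2) / ((2)·(-3)) = -0.333333
ρ = √|-0.333333| = √0.333333 = 0.5774
ρ < 1, so Jacobi converges

0.5774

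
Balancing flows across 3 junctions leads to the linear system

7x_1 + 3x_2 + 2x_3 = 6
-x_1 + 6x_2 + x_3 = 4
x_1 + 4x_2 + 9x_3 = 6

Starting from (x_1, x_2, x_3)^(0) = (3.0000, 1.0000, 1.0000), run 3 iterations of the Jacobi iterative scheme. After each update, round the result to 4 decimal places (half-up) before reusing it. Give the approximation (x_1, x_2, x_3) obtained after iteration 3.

(0.4943, 0.7090, 0.3004)

Iteration 1:
  x_1 = (6 - (3)·1.0000 - (2)·1.0000) / (7) = 0.1429
  x_2 = (4 - (-1)·3.0000 - (1)·1.0000) / (6) = 1.0000
  x_3 = (6 - (1)·3.0000 - (4)·1.0000) / (9) = -0.1111
Iteration 2:
  x_1 = (6 - (3)·1.0000 - (2)·-0.1111) / (7) = 0.4603
  x_2 = (4 - (-1)·0.1429 - (1)·-0.1111) / (6) = 0.7090
  x_3 = (6 - (1)·0.1429 - (4)·1.0000) / (9) = 0.2063
Iteration 3:
  x_1 = (6 - (3)·0.7090 - (2)·0.2063) / (7) = 0.4943
  x_2 = (4 - (-1)·0.4603 - (1)·0.2063) / (6) = 0.7090
  x_3 = (6 - (1)·0.4603 - (4)·0.7090) / (9) = 0.3004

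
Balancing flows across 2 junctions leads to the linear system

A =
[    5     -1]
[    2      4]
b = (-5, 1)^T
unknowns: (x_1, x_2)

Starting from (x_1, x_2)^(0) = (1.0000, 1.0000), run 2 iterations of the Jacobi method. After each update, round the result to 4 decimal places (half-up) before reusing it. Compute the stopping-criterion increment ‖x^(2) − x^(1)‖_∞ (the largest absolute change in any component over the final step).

0.9000

Iteration 1:
  x_1 = (-5 - (-1)·1.0000) / (5) = -0.8000
  x_2 = (1 - (2)·1.0000) / (4) = -0.2500
Iteration 2:
  x_1 = (-5 - (-1)·-0.2500) / (5) = -1.0500
  x_2 = (1 - (2)·-0.8000) / (4) = 0.6500
Change: (-0.2500, 0.9000) → max |·| = 0.9000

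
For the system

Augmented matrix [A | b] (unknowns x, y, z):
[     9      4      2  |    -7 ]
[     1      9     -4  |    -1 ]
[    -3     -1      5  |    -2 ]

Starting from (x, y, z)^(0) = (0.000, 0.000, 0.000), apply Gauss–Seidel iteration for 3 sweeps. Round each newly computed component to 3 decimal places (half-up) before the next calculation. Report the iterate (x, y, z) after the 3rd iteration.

Iteration 1:
  x = (-7 - (4)·0.000 - (2)·0.000) / (9) = -0.778
  y = (-1 - (1)·-0.778 - (-4)·0.000) / (9) = -0.025
  z = (-2 - (-3)·-0.778 - (-1)·-0.025) / (5) = -0.872
Iteration 2:
  x = (-7 - (4)·-0.025 - (2)·-0.872) / (9) = -0.573
  y = (-1 - (1)·-0.573 - (-4)·-0.872) / (9) = -0.435
  z = (-2 - (-3)·-0.573 - (-1)·-0.435) / (5) = -0.831
Iteration 3:
  x = (-7 - (4)·-0.435 - (2)·-0.831) / (9) = -0.400
  y = (-1 - (1)·-0.400 - (-4)·-0.831) / (9) = -0.436
  z = (-2 - (-3)·-0.400 - (-1)·-0.436) / (5) = -0.727

(-0.400, -0.436, -0.727)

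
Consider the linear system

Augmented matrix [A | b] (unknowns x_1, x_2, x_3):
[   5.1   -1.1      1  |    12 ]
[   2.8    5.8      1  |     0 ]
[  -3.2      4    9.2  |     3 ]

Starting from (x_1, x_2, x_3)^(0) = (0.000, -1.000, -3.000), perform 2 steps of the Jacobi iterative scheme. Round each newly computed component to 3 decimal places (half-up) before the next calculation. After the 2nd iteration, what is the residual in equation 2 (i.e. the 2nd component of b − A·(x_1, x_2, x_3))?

Iteration 1:
  x_1 = (12 - (-1.1)·-1.000 - (1)·-3.000) / (5.1) = 2.725
  x_2 = (0 - (2.8)·0.000 - (1)·-3.000) / (5.8) = 0.517
  x_3 = (3 - (-3.2)·0.000 - (4)·-1.000) / (9.2) = 0.761
Iteration 2:
  x_1 = (12 - (-1.1)·0.517 - (1)·0.761) / (5.1) = 2.315
  x_2 = (0 - (2.8)·2.725 - (1)·0.761) / (5.8) = -1.447
  x_3 = (3 - (-3.2)·2.725 - (4)·0.517) / (9.2) = 1.049
Residual b − A·x = (-2.447, 0.862, 6.545)

0.862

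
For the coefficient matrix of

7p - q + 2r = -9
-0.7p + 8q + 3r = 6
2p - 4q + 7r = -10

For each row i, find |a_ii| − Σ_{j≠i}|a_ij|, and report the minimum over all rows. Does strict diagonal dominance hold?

row 1: |7| − (1+2) = 4
row 2: |8| − (0.7+3) = 4.3
row 3: |7| − (2+4) = 1
minimum over rows = 1 → strictly diagonally dominant (convergence guaranteed)

1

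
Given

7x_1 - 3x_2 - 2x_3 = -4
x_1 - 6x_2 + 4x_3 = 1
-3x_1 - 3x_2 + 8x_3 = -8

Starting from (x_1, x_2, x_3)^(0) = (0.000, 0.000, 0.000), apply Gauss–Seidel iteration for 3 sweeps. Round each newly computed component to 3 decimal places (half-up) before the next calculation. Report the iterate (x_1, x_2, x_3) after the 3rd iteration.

(-1.623, -1.673, -2.236)

Iteration 1:
  x_1 = (-4 - (-3)·0.000 - (-2)·0.000) / (7) = -0.571
  x_2 = (1 - (1)·-0.571 - (4)·0.000) / (-6) = -0.262
  x_3 = (-8 - (-3)·-0.571 - (-3)·-0.262) / (8) = -1.312
Iteration 2:
  x_1 = (-4 - (-3)·-0.262 - (-2)·-1.312) / (7) = -1.059
  x_2 = (1 - (1)·-1.059 - (4)·-1.312) / (-6) = -1.218
  x_3 = (-8 - (-3)·-1.059 - (-3)·-1.218) / (8) = -1.854
Iteration 3:
  x_1 = (-4 - (-3)·-1.218 - (-2)·-1.854) / (7) = -1.623
  x_2 = (1 - (1)·-1.623 - (4)·-1.854) / (-6) = -1.673
  x_3 = (-8 - (-3)·-1.623 - (-3)·-1.673) / (8) = -2.236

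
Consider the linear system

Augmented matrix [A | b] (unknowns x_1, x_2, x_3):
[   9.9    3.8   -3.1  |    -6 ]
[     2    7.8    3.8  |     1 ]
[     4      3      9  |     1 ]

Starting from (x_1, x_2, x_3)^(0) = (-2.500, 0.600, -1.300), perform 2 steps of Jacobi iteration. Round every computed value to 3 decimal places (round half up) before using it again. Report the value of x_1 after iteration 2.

-0.825

Iteration 1:
  x_1 = (-6 - (3.8)·0.600 - (-3.1)·-1.300) / (9.9) = -1.243
  x_2 = (1 - (2)·-2.500 - (3.8)·-1.300) / (7.8) = 1.403
  x_3 = (1 - (4)·-2.500 - (3)·0.600) / (9) = 1.022
Iteration 2:
  x_1 = (-6 - (3.8)·1.403 - (-3.1)·1.022) / (9.9) = -0.825
  x_2 = (1 - (2)·-1.243 - (3.8)·1.022) / (7.8) = -0.051
  x_3 = (1 - (4)·-1.243 - (3)·1.403) / (9) = 0.196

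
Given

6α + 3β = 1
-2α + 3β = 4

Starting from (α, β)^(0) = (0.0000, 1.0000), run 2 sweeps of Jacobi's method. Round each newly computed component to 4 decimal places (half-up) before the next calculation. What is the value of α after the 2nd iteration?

-0.5000

Iteration 1:
  α = (1 - (3)·1.0000) / (6) = -0.3333
  β = (4 - (-2)·0.0000) / (3) = 1.3333
Iteration 2:
  α = (1 - (3)·1.3333) / (6) = -0.5000
  β = (4 - (-2)·-0.3333) / (3) = 1.1111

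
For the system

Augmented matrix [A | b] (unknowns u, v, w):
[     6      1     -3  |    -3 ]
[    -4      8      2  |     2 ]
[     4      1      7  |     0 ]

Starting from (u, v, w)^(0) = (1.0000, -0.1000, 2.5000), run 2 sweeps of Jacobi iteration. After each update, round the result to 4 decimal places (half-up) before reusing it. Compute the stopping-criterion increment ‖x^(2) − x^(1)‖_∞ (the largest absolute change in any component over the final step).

Iteration 1:
  u = (-3 - (1)·-0.1000 - (-3)·2.5000) / (6) = 0.7667
  v = (2 - (-4)·1.0000 - (2)·2.5000) / (8) = 0.1250
  w = (0 - (4)·1.0000 - (1)·-0.1000) / (7) = -0.5571
Iteration 2:
  u = (-3 - (1)·0.1250 - (-3)·-0.5571) / (6) = -0.7994
  v = (2 - (-4)·0.7667 - (2)·-0.5571) / (8) = 0.7726
  w = (0 - (4)·0.7667 - (1)·0.1250) / (7) = -0.4560
Change: (-1.5661, 0.6476, 0.1011) → max |·| = 1.5661

1.5661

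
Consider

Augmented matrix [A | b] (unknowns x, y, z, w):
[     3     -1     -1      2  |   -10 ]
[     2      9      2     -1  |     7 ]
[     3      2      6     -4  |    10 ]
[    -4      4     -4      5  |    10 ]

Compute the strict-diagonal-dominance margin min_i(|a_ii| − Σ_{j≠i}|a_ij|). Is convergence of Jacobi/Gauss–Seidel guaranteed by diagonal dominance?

row 1: |3| − (1+1+2) = -1
row 2: |9| − (2+2+1) = 4
row 3: |6| − (3+2+4) = -3
row 4: |5| − (4+4+4) = -7
minimum over rows = -7 → not strictly diagonally dominant

-7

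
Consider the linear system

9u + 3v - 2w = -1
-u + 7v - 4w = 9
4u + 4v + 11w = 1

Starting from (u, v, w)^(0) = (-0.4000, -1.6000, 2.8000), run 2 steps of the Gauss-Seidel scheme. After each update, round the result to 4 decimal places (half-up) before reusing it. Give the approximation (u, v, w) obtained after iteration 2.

(-1.4322, 0.2854, 0.5079)

Iteration 1:
  u = (-1 - (3)·-1.6000 - (-2)·2.8000) / (9) = 1.0444
  v = (9 - (-1)·1.0444 - (-4)·2.8000) / (7) = 3.0349
  w = (1 - (4)·1.0444 - (4)·3.0349) / (11) = -1.3925
Iteration 2:
  u = (-1 - (3)·3.0349 - (-2)·-1.3925) / (9) = -1.4322
  v = (9 - (-1)·-1.4322 - (-4)·-1.3925) / (7) = 0.2854
  w = (1 - (4)·-1.4322 - (4)·0.2854) / (11) = 0.5079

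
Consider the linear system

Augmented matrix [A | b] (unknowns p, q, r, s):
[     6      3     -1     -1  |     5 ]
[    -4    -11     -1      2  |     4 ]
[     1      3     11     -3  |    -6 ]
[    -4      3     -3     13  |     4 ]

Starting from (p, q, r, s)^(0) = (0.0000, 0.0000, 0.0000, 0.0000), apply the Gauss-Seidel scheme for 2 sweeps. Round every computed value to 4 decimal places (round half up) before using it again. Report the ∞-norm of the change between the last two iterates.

Iteration 1:
  p = (5 - (3)·0.0000 - (-1)·0.0000 - (-1)·0.0000) / (6) = 0.8333
  q = (4 - (-4)·0.8333 - (-1)·0.0000 - (2)·0.0000) / (-11) = -0.6667
  r = (-6 - (1)·0.8333 - (3)·-0.6667 - (-3)·0.0000) / (11) = -0.4394
  s = (4 - (-4)·0.8333 - (3)·-0.6667 - (-3)·-0.4394) / (13) = 0.6165
Iteration 2:
  p = (5 - (3)·-0.6667 - (-1)·-0.4394 - (-1)·0.6165) / (6) = 1.1962
  q = (4 - (-4)·1.1962 - (-1)·-0.4394 - (2)·0.6165) / (-11) = -0.6466
  r = (-6 - (1)·1.1962 - (3)·-0.6466 - (-3)·0.6165) / (11) = -0.3097
  s = (4 - (-4)·1.1962 - (3)·-0.6466 - (-3)·-0.3097) / (13) = 0.7535
Change: (0.3629, 0.0201, 0.1297, 0.1370) → max |·| = 0.3629

0.3629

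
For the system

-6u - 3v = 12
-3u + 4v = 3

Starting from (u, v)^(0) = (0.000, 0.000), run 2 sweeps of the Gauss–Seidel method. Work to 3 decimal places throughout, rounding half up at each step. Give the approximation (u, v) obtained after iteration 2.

Iteration 1:
  u = (12 - (-3)·0.000) / (-6) = -2.000
  v = (3 - (-3)·-2.000) / (4) = -0.750
Iteration 2:
  u = (12 - (-3)·-0.750) / (-6) = -1.625
  v = (3 - (-3)·-1.625) / (4) = -0.469

(-1.625, -0.469)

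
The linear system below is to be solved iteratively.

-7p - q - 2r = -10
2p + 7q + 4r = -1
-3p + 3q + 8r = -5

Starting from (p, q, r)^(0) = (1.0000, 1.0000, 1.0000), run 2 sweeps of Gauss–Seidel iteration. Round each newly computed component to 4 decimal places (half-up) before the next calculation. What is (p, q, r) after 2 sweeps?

Iteration 1:
  p = (-10 - (-1)·1.0000 - (-2)·1.0000) / (-7) = 1.0000
  q = (-1 - (2)·1.0000 - (4)·1.0000) / (7) = -1.0000
  r = (-5 - (-3)·1.0000 - (3)·-1.0000) / (8) = 0.1250
Iteration 2:
  p = (-10 - (-1)·-1.0000 - (-2)·0.1250) / (-7) = 1.5357
  q = (-1 - (2)·1.5357 - (4)·0.1250) / (7) = -0.6531
  r = (-5 - (-3)·1.5357 - (3)·-0.6531) / (8) = 0.1958

(1.5357, -0.6531, 0.1958)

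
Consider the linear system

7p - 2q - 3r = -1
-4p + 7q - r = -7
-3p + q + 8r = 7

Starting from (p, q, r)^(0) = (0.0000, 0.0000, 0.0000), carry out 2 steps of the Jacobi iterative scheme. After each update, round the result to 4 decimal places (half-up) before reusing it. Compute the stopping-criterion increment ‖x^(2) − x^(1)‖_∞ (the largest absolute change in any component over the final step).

0.0893

Iteration 1:
  p = (-1 - (-2)·0.0000 - (-3)·0.0000) / (7) = -0.1429
  q = (-7 - (-4)·0.0000 - (-1)·0.0000) / (7) = -1.0000
  r = (7 - (-3)·0.0000 - (1)·0.0000) / (8) = 0.8750
Iteration 2:
  p = (-1 - (-2)·-1.0000 - (-3)·0.8750) / (7) = -0.0536
  q = (-7 - (-4)·-0.1429 - (-1)·0.8750) / (7) = -0.9567
  r = (7 - (-3)·-0.1429 - (1)·-1.0000) / (8) = 0.9464
Change: (0.0893, 0.0433, 0.0714) → max |·| = 0.0893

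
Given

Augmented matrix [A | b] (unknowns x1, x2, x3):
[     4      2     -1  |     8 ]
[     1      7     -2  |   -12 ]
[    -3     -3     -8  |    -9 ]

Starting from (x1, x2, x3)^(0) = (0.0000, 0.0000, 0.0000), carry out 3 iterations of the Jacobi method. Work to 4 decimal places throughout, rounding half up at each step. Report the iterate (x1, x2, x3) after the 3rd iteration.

(3.0938, -1.8718, 0.5776)

Iteration 1:
  x1 = (8 - (2)·0.0000 - (-1)·0.0000) / (4) = 2.0000
  x2 = (-12 - (1)·0.0000 - (-2)·0.0000) / (7) = -1.7143
  x3 = (-9 - (-3)·0.0000 - (-3)·0.0000) / (-8) = 1.1250
Iteration 2:
  x1 = (8 - (2)·-1.7143 - (-1)·1.1250) / (4) = 3.1384
  x2 = (-12 - (1)·2.0000 - (-2)·1.1250) / (7) = -1.6786
  x3 = (-9 - (-3)·2.0000 - (-3)·-1.7143) / (-8) = 1.0179
Iteration 3:
  x1 = (8 - (2)·-1.6786 - (-1)·1.0179) / (4) = 3.0938
  x2 = (-12 - (1)·3.1384 - (-2)·1.0179) / (7) = -1.8718
  x3 = (-9 - (-3)·3.1384 - (-3)·-1.6786) / (-8) = 0.5776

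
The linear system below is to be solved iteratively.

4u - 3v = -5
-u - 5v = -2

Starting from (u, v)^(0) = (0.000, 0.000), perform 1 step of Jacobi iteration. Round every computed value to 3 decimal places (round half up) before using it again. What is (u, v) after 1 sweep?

Iteration 1:
  u = (-5 - (-3)·0.000) / (4) = -1.250
  v = (-2 - (-1)·0.000) / (-5) = 0.400

(-1.250, 0.400)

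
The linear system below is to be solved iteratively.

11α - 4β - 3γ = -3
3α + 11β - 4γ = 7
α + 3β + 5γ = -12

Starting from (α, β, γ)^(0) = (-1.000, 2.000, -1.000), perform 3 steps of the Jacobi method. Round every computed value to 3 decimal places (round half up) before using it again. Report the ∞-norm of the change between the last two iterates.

Iteration 1:
  α = (-3 - (-4)·2.000 - (-3)·-1.000) / (11) = 0.182
  β = (7 - (3)·-1.000 - (-4)·-1.000) / (11) = 0.545
  γ = (-12 - (1)·-1.000 - (3)·2.000) / (5) = -3.400
Iteration 2:
  α = (-3 - (-4)·0.545 - (-3)·-3.400) / (11) = -1.002
  β = (7 - (3)·0.182 - (-4)·-3.400) / (11) = -0.650
  γ = (-12 - (1)·0.182 - (3)·0.545) / (5) = -2.763
Iteration 3:
  α = (-3 - (-4)·-0.650 - (-3)·-2.763) / (11) = -1.263
  β = (7 - (3)·-1.002 - (-4)·-2.763) / (11) = -0.095
  γ = (-12 - (1)·-1.002 - (3)·-0.650) / (5) = -1.810
Change: (-0.261, 0.555, 0.953) → max |·| = 0.953

0.953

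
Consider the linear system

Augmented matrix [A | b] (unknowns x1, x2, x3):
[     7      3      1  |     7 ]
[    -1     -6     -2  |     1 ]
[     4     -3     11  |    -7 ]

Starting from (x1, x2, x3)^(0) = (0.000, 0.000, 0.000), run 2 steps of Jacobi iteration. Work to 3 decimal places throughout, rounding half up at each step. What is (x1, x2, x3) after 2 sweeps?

(1.162, -0.121, -1.046)

Iteration 1:
  x1 = (7 - (3)·0.000 - (1)·0.000) / (7) = 1.000
  x2 = (1 - (-1)·0.000 - (-2)·0.000) / (-6) = -0.167
  x3 = (-7 - (4)·0.000 - (-3)·0.000) / (11) = -0.636
Iteration 2:
  x1 = (7 - (3)·-0.167 - (1)·-0.636) / (7) = 1.162
  x2 = (1 - (-1)·1.000 - (-2)·-0.636) / (-6) = -0.121
  x3 = (-7 - (4)·1.000 - (-3)·-0.167) / (11) = -1.046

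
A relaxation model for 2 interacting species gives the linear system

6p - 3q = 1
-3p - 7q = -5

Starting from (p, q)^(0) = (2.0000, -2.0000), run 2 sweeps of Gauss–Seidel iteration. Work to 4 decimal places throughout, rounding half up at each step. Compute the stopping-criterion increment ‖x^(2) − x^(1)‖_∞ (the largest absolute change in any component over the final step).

1.5357

Iteration 1:
  p = (1 - (-3)·-2.0000) / (6) = -0.8333
  q = (-5 - (-3)·-0.8333) / (-7) = 1.0714
Iteration 2:
  p = (1 - (-3)·1.0714) / (6) = 0.7024
  q = (-5 - (-3)·0.7024) / (-7) = 0.4133
Change: (1.5357, -0.6581) → max |·| = 1.5357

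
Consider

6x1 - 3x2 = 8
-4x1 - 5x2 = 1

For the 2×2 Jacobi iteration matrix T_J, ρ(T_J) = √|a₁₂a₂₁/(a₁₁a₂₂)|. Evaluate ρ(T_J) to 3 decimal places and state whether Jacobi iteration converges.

0.632

a₁₂a₂₁/(a₁₁a₂₂) = (-3)·(-4) / ((6)·(-5)) = -0.400000
ρ = √|-0.400000| = √0.400000 = 0.632
ρ < 1, so Jacobi converges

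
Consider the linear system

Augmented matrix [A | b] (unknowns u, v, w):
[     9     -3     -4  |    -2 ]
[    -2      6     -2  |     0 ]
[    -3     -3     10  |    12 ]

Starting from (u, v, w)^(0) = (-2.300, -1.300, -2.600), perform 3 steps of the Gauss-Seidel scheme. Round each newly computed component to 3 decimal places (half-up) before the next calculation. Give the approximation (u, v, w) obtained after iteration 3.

(0.167, 0.381, 1.364)

Iteration 1:
  u = (-2 - (-3)·-1.300 - (-4)·-2.600) / (9) = -1.811
  v = (0 - (-2)·-1.811 - (-2)·-2.600) / (6) = -1.470
  w = (12 - (-3)·-1.811 - (-3)·-1.470) / (10) = 0.216
Iteration 2:
  u = (-2 - (-3)·-1.470 - (-4)·0.216) / (9) = -0.616
  v = (0 - (-2)·-0.616 - (-2)·0.216) / (6) = -0.133
  w = (12 - (-3)·-0.616 - (-3)·-0.133) / (10) = 0.975
Iteration 3:
  u = (-2 - (-3)·-0.133 - (-4)·0.975) / (9) = 0.167
  v = (0 - (-2)·0.167 - (-2)·0.975) / (6) = 0.381
  w = (12 - (-3)·0.167 - (-3)·0.381) / (10) = 1.364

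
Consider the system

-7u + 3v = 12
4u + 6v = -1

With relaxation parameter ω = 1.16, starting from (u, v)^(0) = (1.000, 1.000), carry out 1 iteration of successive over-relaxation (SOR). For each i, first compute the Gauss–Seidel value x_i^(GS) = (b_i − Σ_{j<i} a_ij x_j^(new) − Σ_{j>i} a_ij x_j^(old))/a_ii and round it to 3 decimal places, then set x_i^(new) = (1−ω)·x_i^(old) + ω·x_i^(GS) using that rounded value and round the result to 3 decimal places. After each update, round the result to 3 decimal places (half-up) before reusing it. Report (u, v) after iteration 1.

Iteration 1:
  u: GS value = (12 - (3)·1.000) / (-7) = -1.286;  u ← (1−ω)·1.000 + ω·-1.286 = -1.652
  v: GS value = (-1 - (4)·-1.652) / (6) = 0.935;  v ← (1−ω)·1.000 + ω·0.935 = 0.925

(-1.652, 0.925)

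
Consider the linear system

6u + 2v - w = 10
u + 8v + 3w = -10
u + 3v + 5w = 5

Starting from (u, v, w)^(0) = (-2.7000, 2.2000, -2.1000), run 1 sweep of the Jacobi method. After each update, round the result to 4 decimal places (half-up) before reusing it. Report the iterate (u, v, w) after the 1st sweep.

Iteration 1:
  u = (10 - (2)·2.2000 - (-1)·-2.1000) / (6) = 0.5833
  v = (-10 - (1)·-2.7000 - (3)·-2.1000) / (8) = -0.1250
  w = (5 - (1)·-2.7000 - (3)·2.2000) / (5) = 0.2200

(0.5833, -0.1250, 0.2200)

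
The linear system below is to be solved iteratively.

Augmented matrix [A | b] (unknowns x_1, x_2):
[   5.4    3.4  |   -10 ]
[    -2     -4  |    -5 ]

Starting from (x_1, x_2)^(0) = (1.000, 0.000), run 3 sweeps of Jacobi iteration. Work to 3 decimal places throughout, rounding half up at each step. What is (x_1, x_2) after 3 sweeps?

Iteration 1:
  x_1 = (-10 - (3.4)·0.000) / (5.4) = -1.852
  x_2 = (-5 - (-2)·1.000) / (-4) = 0.750
Iteration 2:
  x_1 = (-10 - (3.4)·0.750) / (5.4) = -2.324
  x_2 = (-5 - (-2)·-1.852) / (-4) = 2.176
Iteration 3:
  x_1 = (-10 - (3.4)·2.176) / (5.4) = -3.222
  x_2 = (-5 - (-2)·-2.324) / (-4) = 2.412

(-3.222, 2.412)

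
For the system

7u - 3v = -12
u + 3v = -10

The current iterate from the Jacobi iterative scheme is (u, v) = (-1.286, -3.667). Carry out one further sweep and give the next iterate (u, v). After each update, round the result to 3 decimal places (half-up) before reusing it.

One sweep:
  u = (-12 - (-3)·-3.667) / (7) = -3.286
  v = (-10 - (1)·-1.286) / (3) = -2.905

(-3.286, -2.905)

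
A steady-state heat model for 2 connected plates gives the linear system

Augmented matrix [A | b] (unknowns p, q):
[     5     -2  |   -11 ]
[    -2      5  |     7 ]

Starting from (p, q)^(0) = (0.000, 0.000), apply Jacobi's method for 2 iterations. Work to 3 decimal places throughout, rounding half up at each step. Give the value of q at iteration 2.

Iteration 1:
  p = (-11 - (-2)·0.000) / (5) = -2.200
  q = (7 - (-2)·0.000) / (5) = 1.400
Iteration 2:
  p = (-11 - (-2)·1.400) / (5) = -1.640
  q = (7 - (-2)·-2.200) / (5) = 0.520

0.520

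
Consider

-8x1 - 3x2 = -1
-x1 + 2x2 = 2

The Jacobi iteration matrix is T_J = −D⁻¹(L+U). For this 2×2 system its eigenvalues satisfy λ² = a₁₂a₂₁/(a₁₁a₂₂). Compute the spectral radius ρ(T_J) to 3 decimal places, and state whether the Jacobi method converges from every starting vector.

a₁₂a₂₁/(a₁₁a₂₂) = (-3)·(-1) / ((-8)·(2)) = -0.187500
ρ = √|-0.187500| = √0.187500 = 0.433
ρ < 1, so Jacobi converges

0.433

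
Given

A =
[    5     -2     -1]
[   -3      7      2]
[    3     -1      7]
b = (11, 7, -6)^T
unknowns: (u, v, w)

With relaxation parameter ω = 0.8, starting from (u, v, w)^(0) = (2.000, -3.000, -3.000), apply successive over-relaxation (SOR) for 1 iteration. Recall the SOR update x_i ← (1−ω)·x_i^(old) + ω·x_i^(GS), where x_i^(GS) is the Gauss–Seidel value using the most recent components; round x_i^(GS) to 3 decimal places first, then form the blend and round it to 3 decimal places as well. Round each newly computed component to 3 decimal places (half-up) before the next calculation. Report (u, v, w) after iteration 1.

(0.720, 1.133, -1.403)

Iteration 1:
  u: GS value = (11 - (-2)·-3.000 - (-1)·-3.000) / (5) = 0.400;  u ← (1−ω)·2.000 + ω·0.400 = 0.720
  v: GS value = (7 - (-3)·0.720 - (2)·-3.000) / (7) = 2.166;  v ← (1−ω)·-3.000 + ω·2.166 = 1.133
  w: GS value = (-6 - (3)·0.720 - (-1)·1.133) / (7) = -1.004;  w ← (1−ω)·-3.000 + ω·-1.004 = -1.403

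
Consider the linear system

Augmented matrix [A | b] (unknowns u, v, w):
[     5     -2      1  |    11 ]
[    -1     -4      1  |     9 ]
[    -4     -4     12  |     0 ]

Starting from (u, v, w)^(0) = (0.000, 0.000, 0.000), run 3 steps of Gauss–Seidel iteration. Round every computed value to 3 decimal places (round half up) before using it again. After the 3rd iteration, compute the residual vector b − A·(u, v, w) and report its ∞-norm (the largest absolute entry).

0.227

Iteration 1:
  u = (11 - (-2)·0.000 - (1)·0.000) / (5) = 2.200
  v = (9 - (-1)·2.200 - (1)·0.000) / (-4) = -2.800
  w = (0 - (-4)·2.200 - (-4)·-2.800) / (12) = -0.200
Iteration 2:
  u = (11 - (-2)·-2.800 - (1)·-0.200) / (5) = 1.120
  v = (9 - (-1)·1.120 - (1)·-0.200) / (-4) = -2.580
  w = (0 - (-4)·1.120 - (-4)·-2.580) / (12) = -0.487
Iteration 3:
  u = (11 - (-2)·-2.580 - (1)·-0.487) / (5) = 1.265
  v = (9 - (-1)·1.265 - (1)·-0.487) / (-4) = -2.688
  w = (0 - (-4)·1.265 - (-4)·-2.688) / (12) = -0.474
Residual b − A·x = (-0.227, -0.013, -0.004); ∞-norm = 0.227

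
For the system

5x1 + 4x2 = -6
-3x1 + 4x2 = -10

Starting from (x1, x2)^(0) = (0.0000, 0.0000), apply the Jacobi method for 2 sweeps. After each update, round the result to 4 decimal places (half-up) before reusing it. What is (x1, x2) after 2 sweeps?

Iteration 1:
  x1 = (-6 - (4)·0.0000) / (5) = -1.2000
  x2 = (-10 - (-3)·0.0000) / (4) = -2.5000
Iteration 2:
  x1 = (-6 - (4)·-2.5000) / (5) = 0.8000
  x2 = (-10 - (-3)·-1.2000) / (4) = -3.4000

(0.8000, -3.4000)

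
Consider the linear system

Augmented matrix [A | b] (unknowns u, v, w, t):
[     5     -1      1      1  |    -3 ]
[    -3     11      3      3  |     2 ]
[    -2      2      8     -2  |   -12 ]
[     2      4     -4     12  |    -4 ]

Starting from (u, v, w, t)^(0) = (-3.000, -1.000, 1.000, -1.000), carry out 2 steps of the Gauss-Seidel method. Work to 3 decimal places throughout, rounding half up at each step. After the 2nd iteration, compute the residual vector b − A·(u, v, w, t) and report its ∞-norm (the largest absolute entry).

1.422

Iteration 1:
  u = (-3 - (-1)·-1.000 - (1)·1.000 - (1)·-1.000) / (5) = -0.800
  v = (2 - (-3)·-0.800 - (3)·1.000 - (3)·-1.000) / (11) = -0.036
  w = (-12 - (-2)·-0.800 - (2)·-0.036 - (-2)·-1.000) / (8) = -1.941
  t = (-4 - (2)·-0.800 - (4)·-0.036 - (-4)·-1.941) / (12) = -0.835
Iteration 2:
  u = (-3 - (-1)·-0.036 - (1)·-1.941 - (1)·-0.835) / (5) = -0.052
  v = (2 - (-3)·-0.052 - (3)·-1.941 - (3)·-0.835) / (11) = 0.925
  w = (-12 - (-2)·-0.052 - (2)·0.925 - (-2)·-0.835) / (8) = -1.953
  t = (-4 - (2)·-0.052 - (4)·0.925 - (-4)·-1.953) / (12) = -1.284
Residual b − A·x = (1.422, 1.380, -0.898, 0.000); ∞-norm = 1.422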